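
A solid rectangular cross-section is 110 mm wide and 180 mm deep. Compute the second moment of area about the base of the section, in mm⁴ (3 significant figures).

The section: 110 × 180, A = 19 800 mm², y = 90 mm, Ī = 53 460 000 mm⁴.
Transfer it to the base of the section using Ī + A·d² with d = y − 0:
  the section: d = 90 mm → contributes +213 840 000 mm⁴
Total I = 213 840 000 mm⁴.

I_base ≈ 2.14 × 10⁸ mm⁴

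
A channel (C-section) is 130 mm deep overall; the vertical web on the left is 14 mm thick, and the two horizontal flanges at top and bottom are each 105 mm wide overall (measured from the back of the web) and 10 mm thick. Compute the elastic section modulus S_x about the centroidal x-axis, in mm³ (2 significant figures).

Break the section into simple shapes (no overlaps), measuring from the bottom-left corner of the bounding box.
Web: 14 × 130, A = 1 820 mm², y = 65 mm, Ī = 2 563 167 mm⁴.
Top flange (beyond web): 91 × 10, A = 910 mm², y = 125 mm, Ī = 7 583 mm⁴.
Bottom flange (beyond web): 91 × 10, A = 910 mm², y = 5 mm, Ī = 7 583 mm⁴.
By symmetry the centroid is at mid-height, ȳ = 65 mm.
Transfer each piece to the centroidal x-axis using Ī + A·d² with d = y − 65:
  web: d = 0 mm → contributes +2 563 167 mm⁴
  top flange (beyond web): d = 60 mm → contributes +3 283 583 mm⁴
  bottom flange (beyond web): d = -60 mm → contributes +3 283 583 mm⁴
Total I = 9 130 333 mm⁴.
Extreme fibre distance c = 65 mm; S = I/c = 140 467 mm³.

S_x ≈ 1.4 × 10⁵ mm³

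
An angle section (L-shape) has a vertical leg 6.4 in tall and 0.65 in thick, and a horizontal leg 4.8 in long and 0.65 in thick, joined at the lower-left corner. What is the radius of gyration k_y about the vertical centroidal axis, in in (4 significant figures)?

k_y ≈ 1.400 in

Split into non-overlapping primitives; take the origin at the lower-left of the bounding box.
Vertical leg: 0.65 × 6.4, A = 4.16 in², x = 0.325 in, Ī = 0.146467 in⁴.
Horizontal leg (remainder): 4.15 × 0.65, A = 2.6975 in², x = 2.725 in, Ī = 3.87147 in⁴.
Centroid: x̄ = ΣA·x / ΣA = 1.26908 in.
Transfer each piece to the vertical centroidal axis using Ī + A·d² with d = x − 1.26908:
  vertical leg: d = -0.944076 in → contributes +3.85419 in⁴
  horizontal leg (remainder): d = 1.45592 in → contributes +9.58941 in⁴
Total I = 13.4436 in⁴.
Radius of gyration: k = √(I/A) = √(13.4436 / 6.8575) = 1.40015 in.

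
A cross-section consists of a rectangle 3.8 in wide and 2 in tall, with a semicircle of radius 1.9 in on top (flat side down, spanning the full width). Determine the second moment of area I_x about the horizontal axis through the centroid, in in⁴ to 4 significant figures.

Split into non-overlapping primitives; take the origin at the lower-left of the bounding box.
Rectangular body: 3.8 × 2, A = 7.6 in², y = 1 in, Ī = 2.53333 in⁴.
Semicircular cap: semicircle r = 1.9, A = 5.67057 in², y = 2.80639 in, Ī = 1.43036 in⁴.
Centroid: ȳ = ΣA·y / ΣA = 1.77188 in.
Transfer each piece to the horizontal axis through the centroid using Ī + A·d² with d = y − 1.77188:
  rectangular body: d = -0.771876 in → contributes +7.06136 in⁴
  semicircular cap: d = 1.03451 in → contributes +7.49906 in⁴
Total I = 14.5604 in⁴.

I_x ≈ 14.56 in⁴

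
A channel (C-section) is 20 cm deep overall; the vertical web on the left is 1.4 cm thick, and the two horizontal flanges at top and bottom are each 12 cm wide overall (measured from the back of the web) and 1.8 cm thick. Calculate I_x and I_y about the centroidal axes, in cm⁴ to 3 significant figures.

Treat the section as a set of non-overlapping primitives; coordinates are from the bounding-box lower-left.
Web: 1.4 × 20, A = 28 cm², y = 10 cm, Ī = 933.33 cm⁴.
Top flange (beyond web): 10.6 × 1.8, A = 19.08 cm², y = 19.1 cm, Ī = 5.1516 cm⁴.
Bottom flange (beyond web): 10.6 × 1.8, A = 19.08 cm², y = 0.9 cm, Ī = 5.1516 cm⁴.
By symmetry the centroid is at mid-height, ȳ = 10 cm.
Transfer each piece to the centroidal x-axis using Ī + A·d² with d = y − 10:
  web: d = 0 cm → contributes +933.33 cm⁴
  top flange (beyond web): d = 9.1 cm → contributes +1585.2 cm⁴
  bottom flange (beyond web): d = -9.1 cm → contributes +1585.2 cm⁴
Total I = 4103.7 cm⁴.
For the y-axis: x̄ = 4.1607 cm.
Repeating about the centroidal y-axis gives I_y = 943.28 cm⁴.

I_x ≈ 4100 cm⁴, I_y ≈ 943 cm⁴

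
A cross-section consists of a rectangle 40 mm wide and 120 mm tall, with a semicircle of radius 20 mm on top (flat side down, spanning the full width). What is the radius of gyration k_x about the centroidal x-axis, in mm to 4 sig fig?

Break the section into simple shapes (no overlaps), measuring from the bottom-left corner of the bounding box.
Rectangular body: 40 × 120, A = 4 800 mm², y = 60 mm, Ī = 5 760 000 mm⁴.
Semicircular cap: semicircle r = 20, A = 628.319 mm², y = 128.488 mm, Ī = 17561.1 mm⁴.
Centroid: ȳ = ΣA·y / ΣA = 67.9274 mm.
Transfer each piece to the centroidal x-axis using Ī + A·d² with d = y − 67.9274:
  rectangular body: d = -7.9274 mm → contributes +6 061 650 mm⁴
  semicircular cap: d = 60.5609 mm → contributes +2 321 994 mm⁴
Total I = 8 383 643 mm⁴.
Radius of gyration: k = √(I/A) = √(8 383 643 / 5428.32) = 39.2992 mm.

k_x ≈ 39.30 mm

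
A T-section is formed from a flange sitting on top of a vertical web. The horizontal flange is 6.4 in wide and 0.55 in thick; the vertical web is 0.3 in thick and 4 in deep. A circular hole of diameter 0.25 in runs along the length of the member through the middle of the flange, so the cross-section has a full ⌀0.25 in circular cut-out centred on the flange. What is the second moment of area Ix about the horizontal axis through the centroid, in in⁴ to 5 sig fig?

Ix ≈ 6.3037 in⁴

Break the section into simple shapes (no overlaps), measuring from the bottom-left corner of the bounding box.
Flange: 6.4 × 0.55, A = 3.52 in², y = 4.275 in, Ī = 0.08873333 in⁴.
Web: 0.3 × 4, A = 1.2 in², y = 2 in, Ī = 1.6 in⁴.
Hole (subtracted): ⌀0.25, A = 0.04908739 in², y = 4.275 in, Ī = 0.0001917476 in⁴.
Centroid: ȳ = ΣA·y / ΣA = 3.690532 in.
Transfer each piece to the horizontal axis through the centroid using Ī + A·d² with d = y − 3.690532:
  flange: d = 0.5844682 in → contributes +1.291176 in⁴
  web: d = -1.690532 in → contributes +5.029477 in⁴
  hole: d = 0.5844682 in → contributes −0.01696015 in⁴
Total I = 6.303693 in⁴.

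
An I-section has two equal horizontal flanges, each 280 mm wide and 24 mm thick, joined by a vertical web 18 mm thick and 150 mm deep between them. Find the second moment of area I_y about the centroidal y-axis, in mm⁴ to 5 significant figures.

I_y ≈ 8.7881 × 10⁷ mm⁴

Break the section into simple shapes (no overlaps), measuring from the bottom-left corner of the bounding box.
Bottom flange: 280 × 24, A = 6 720 mm², x = 140 mm, Ī = 43 904 000 mm⁴.
Web: 18 × 150, A = 2 700 mm², x = 140 mm, Ī = 72 900 mm⁴.
Top flange: 280 × 24, A = 6 720 mm², x = 140 mm, Ī = 43 904 000 mm⁴.
By symmetry the centroid is at mid-width, x̄ = 140 mm.
All pieces are centred on the centroidal y-axis, so I = ΣĪ = 87 880 900 mm⁴.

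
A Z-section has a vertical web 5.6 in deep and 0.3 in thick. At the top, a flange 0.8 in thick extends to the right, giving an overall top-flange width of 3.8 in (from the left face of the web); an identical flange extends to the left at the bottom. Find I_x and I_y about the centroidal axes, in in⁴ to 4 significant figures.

I_x ≈ 36.95 in⁴, I_y ≈ 25.95 in⁴

Split into non-overlapping primitives; take the origin at the lower-left of the bounding box.
Web: 0.3 × 5.6, A = 1.68 in², y = 2.8 in, Ī = 4.3904 in⁴.
Top flange (beyond web): 3.5 × 0.8, A = 2.8 in², y = 5.2 in, Ī = 0.149333 in⁴.
Bottom flange (beyond web): 3.5 × 0.8, A = 2.8 in², y = 0.4 in, Ī = 0.149333 in⁴.
Centroid: ȳ = ΣA·y / ΣA = 2.8 in.
Transfer each piece to the centroidal x-axis using Ī + A·d² with d = y − 2.8:
  web: d = 0 in → contributes +4.3904 in⁴
  top flange (beyond web): d = 2.4 in → contributes +16.2773 in⁴
  bottom flange (beyond web): d = -2.4 in → contributes +16.2773 in⁴
Total I = 36.9451 in⁴.
For the y-axis: x̄ = 3.65 in.
Repeating about the centroidal y-axis gives I_y = 25.9453 in⁴.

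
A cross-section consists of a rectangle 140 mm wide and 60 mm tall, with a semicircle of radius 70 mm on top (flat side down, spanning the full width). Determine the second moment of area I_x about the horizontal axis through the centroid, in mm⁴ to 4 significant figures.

I_x ≈ 1.947 × 10⁷ mm⁴

Treat the section as a set of non-overlapping primitives; coordinates are from the bounding-box lower-left.
Rectangular body: 140 × 60, A = 8 400 mm², y = 30 mm, Ī = 2 520 000 mm⁴.
Semicircular cap: semicircle r = 70, A = 7696.9 mm², y = 89.7089 mm, Ī = 2 635 265 mm⁴.
Centroid: ȳ = ΣA·y / ΣA = 58.5504 mm.
Transfer each piece to the horizontal axis through the centroid using Ī + A·d² with d = y − 58.5504:
  rectangular body: d = -28.5504 mm → contributes +9 367 075 mm⁴
  semicircular cap: d = 31.1585 mm → contributes +10 107 807 mm⁴
Total I = 19 474 882 mm⁴.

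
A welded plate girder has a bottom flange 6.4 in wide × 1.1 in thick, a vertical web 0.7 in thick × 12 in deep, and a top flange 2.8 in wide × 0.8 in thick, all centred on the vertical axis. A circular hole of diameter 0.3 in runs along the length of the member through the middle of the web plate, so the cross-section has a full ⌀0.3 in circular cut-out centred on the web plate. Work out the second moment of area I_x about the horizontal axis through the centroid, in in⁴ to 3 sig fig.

Treat the section as a set of non-overlapping primitives; coordinates are from the bounding-box lower-left.
Bottom plate: 6.4 × 1.1, A = 7.04 in², y = 0.55 in, Ī = 0.70987 in⁴.
Web plate: 0.7 × 12, A = 8.4 in², y = 7.1 in, Ī = 100.8 in⁴.
Top plate: 2.8 × 0.8, A = 2.24 in², y = 13.5 in, Ī = 0.11947 in⁴.
Hole (subtracted): ⌀0.3, A = 0.070686 in², y = 7.1 in, Ī = 0.00039761 in⁴.
Centroid: ȳ = ΣA·y / ΣA = 5.2955 in.
Transfer each piece to the horizontal axis through the centroid using Ī + A·d² with d = y − 5.2955:
  bottom plate: d = -4.7455 in → contributes +159.25 in⁴
  web plate: d = 1.8045 in → contributes +128.15 in⁴
  top plate: d = 8.2045 in → contributes +150.9 in⁴
  hole: d = 1.8045 in → contributes −0.23057 in⁴
Total I = 438.07 in⁴.

I_x ≈ 438 in⁴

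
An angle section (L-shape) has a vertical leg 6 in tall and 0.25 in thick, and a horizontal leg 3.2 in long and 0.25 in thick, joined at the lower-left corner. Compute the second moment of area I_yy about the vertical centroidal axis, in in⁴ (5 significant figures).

Split into non-overlapping primitives; take the origin at the lower-left of the bounding box.
Vertical leg: 0.25 × 6, A = 1.5 in², x = 0.125 in, Ī = 0.0078125 in⁴.
Horizontal leg (remainder): 2.95 × 0.25, A = 0.7375 in², x = 1.725 in, Ī = 0.5348411 in⁴.
Centroid: x̄ = ΣA·x / ΣA = 0.6523743 in.
Transfer each piece to the vertical centroidal axis using Ī + A·d² with d = x − 0.6523743:
  vertical leg: d = -0.5273743 in → contributes +0.424998 in⁴
  horizontal leg (remainder): d = 1.072626 in → contributes +1.383354 in⁴
Total I = 1.808352 in⁴.

I_yy ≈ 1.8084 in⁴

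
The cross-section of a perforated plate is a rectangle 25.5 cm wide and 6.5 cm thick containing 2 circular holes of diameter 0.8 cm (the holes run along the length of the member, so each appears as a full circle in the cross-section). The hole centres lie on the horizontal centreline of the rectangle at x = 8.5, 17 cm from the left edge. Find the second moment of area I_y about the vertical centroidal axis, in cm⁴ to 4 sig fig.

Treat the section as a set of non-overlapping primitives; coordinates are from the bounding-box lower-left.
Plate: 25.5 × 6.5, A = 165.75 cm², x = 12.75 cm, Ī = 8981.58 cm⁴.
Hole 1 (subtracted): ⌀0.8, A = 0.502655 cm², x = 8.5 cm, Ī = 0.0201062 cm⁴.
Hole 2 (subtracted): ⌀0.8, A = 0.502655 cm², x = 17 cm, Ī = 0.0201062 cm⁴.
By symmetry the centroid is at mid-width, x̄ = 12.75 cm.
Transfer each piece to the vertical centroidal axis using Ī + A·d² with d = x − 12.75:
  plate: d = 0 cm → contributes +8981.58 cm⁴
  hole 1: d = -4.25 cm → contributes −9.09931 cm⁴
  hole 2: d = 4.25 cm → contributes −9.09931 cm⁴
Total I = 8963.38 cm⁴.

I_y ≈ 8963 cm⁴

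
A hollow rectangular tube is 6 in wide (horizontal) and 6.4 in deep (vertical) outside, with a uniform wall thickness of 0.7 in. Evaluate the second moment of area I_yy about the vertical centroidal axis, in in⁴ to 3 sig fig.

I_yy ≈ 74.6 in⁴

Decompose the section into non-overlapping parts with the origin at the bottom-left of its bounding rectangle.
Outer rectangle: 6 × 6.4, A = 38.4 in², x = 3 in, Ī = 115.2 in⁴.
Inner void (subtracted): 4.6 × 5, A = 23 in², x = 3 in, Ī = 40.557 in⁴.
By symmetry the centroid is at mid-width, x̄ = 3 in.
All pieces are centred on the vertical centroidal axis, so I = ΣĪ (holes subtracted) = 74.643 in⁴.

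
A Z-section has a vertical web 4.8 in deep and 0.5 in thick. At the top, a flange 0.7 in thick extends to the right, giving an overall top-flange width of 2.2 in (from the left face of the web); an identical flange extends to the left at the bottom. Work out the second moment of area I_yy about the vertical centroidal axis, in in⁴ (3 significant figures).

Decompose the section into non-overlapping parts with the origin at the bottom-left of its bounding rectangle.
Web: 0.5 × 4.8, A = 2.4 in², x = 1.95 in, Ī = 0.05 in⁴.
Top flange (beyond web): 1.7 × 0.7, A = 1.19 in², x = 3.05 in, Ī = 0.28659 in⁴.
Bottom flange (beyond web): 1.7 × 0.7, A = 1.19 in², x = 0.85 in, Ī = 0.28659 in⁴.
Centroid: x̄ = ΣA·x / ΣA = 1.95 in.
Transfer each piece to the vertical centroidal axis using Ī + A·d² with d = x − 1.95:
  web: d = 0 in → contributes +0.05 in⁴
  top flange (beyond web): d = 1.1 in → contributes +1.7265 in⁴
  bottom flange (beyond web): d = -1.1 in → contributes +1.7265 in⁴
Total I = 3.503 in⁴.

I_yy ≈ 3.50 in⁴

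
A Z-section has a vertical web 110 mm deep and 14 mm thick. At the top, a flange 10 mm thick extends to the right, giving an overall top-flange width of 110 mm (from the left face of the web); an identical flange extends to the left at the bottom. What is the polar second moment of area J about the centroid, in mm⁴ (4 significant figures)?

Split into non-overlapping primitives; take the origin at the lower-left of the bounding box.
Web: 14 × 110, A = 1 540 mm², y = 55 mm, Ī = 1 552 833 mm⁴.
Top flange (beyond web): 96 × 10, A = 960 mm², y = 105 mm, Ī = 8 000 mm⁴.
Bottom flange (beyond web): 96 × 10, A = 960 mm², y = 5 mm, Ī = 8 000 mm⁴.
Centroid: ȳ = ΣA·y / ΣA = 55 mm.
Transfer each piece to the centroidal x-axis using Ī + A·d² with d = y − 55:
  web: d = 0 mm → contributes +1 552 833 mm⁴
  top flange (beyond web): d = 50 mm → contributes +2 408 000 mm⁴
  bottom flange (beyond web): d = -50 mm → contributes +2 408 000 mm⁴
Total I = 6 368 833 mm⁴.
For the y-axis: x̄ = 103 mm.
Repeating about the centroidal y-axis gives I_y = 7 307 713 mm⁴.
Polar second moment: J = I_x + I_y = 13 676 547 mm⁴.

J ≈ 1.368 × 10⁷ mm⁴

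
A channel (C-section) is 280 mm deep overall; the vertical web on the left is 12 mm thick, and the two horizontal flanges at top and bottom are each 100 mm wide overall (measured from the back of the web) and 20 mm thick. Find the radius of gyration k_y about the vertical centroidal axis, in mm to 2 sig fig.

Treat the section as a set of non-overlapping primitives; coordinates are from the bounding-box lower-left.
Web: 12 × 280, A = 3 360 mm², x = 6 mm, Ī = 40 320 mm⁴.
Top flange (beyond web): 88 × 20, A = 1 760 mm², x = 56 mm, Ī = 1 135 787 mm⁴.
Bottom flange (beyond web): 88 × 20, A = 1 760 mm², x = 56 mm, Ī = 1 135 787 mm⁴.
Centroid: x̄ = ΣA·x / ΣA = 31.58 mm.
Transfer each piece to the vertical centroidal axis using Ī + A·d² with d = x − 31.58:
  web: d = -25.58 mm → contributes +2 239 130 mm⁴
  top flange (beyond web): d = 24.42 mm → contributes +2 185 219 mm⁴
  bottom flange (beyond web): d = 24.42 mm → contributes +2 185 219 mm⁴
Total I = 6 609 568 mm⁴.
Radius of gyration: k = √(I/A) = √(6 609 568 / 6 880) = 31 mm.

k_y ≈ 31 mm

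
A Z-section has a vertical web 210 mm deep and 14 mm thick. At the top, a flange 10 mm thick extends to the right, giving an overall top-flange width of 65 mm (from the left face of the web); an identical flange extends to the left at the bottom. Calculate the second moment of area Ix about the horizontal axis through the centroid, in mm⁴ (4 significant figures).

Break the section into simple shapes (no overlaps), measuring from the bottom-left corner of the bounding box.
Web: 14 × 210, A = 2 940 mm², y = 105 mm, Ī = 10 804 500 mm⁴.
Top flange (beyond web): 51 × 10, A = 510 mm², y = 205 mm, Ī = 4 250 mm⁴.
Bottom flange (beyond web): 51 × 10, A = 510 mm², y = 5 mm, Ī = 4 250 mm⁴.
Centroid: ȳ = ΣA·y / ΣA = 105 mm.
Transfer each piece to the horizontal axis through the centroid using Ī + A·d² with d = y − 105:
  web: d = 0 mm → contributes +10 804 500 mm⁴
  top flange (beyond web): d = 100 mm → contributes +5 104 250 mm⁴
  bottom flange (beyond web): d = -100 mm → contributes +5 104 250 mm⁴
Total I = 21 013 000 mm⁴.

Ix ≈ 2.101 × 10⁷ mm⁴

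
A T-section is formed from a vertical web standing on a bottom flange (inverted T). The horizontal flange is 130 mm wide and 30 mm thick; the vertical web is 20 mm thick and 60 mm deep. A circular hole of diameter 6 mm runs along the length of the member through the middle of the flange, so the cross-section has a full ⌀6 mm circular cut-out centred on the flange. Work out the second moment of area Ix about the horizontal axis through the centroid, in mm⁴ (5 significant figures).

Split into non-overlapping primitives; take the origin at the lower-left of the bounding box.
Flange: 130 × 30, A = 3 900 mm², y = 15 mm, Ī = 292 500 mm⁴.
Web: 20 × 60, A = 1 200 mm², y = 60 mm, Ī = 360 000 mm⁴.
Hole (subtracted): ⌀6, A = 28.27433 mm², y = 15 mm, Ī = 63.61725 mm⁴.
Centroid: ȳ = ΣA·y / ΣA = 25.64726 mm.
Transfer each piece to the horizontal axis through the centroid using Ī + A·d² with d = y − 25.64726:
  flange: d = -10.64726 mm → contributes +734620.5 mm⁴
  web: d = 34.35274 mm → contributes +1 776 133 mm⁴
  hole: d = -10.64726 mm → contributes −3268.915 mm⁴
Total I = 2 507 484 mm⁴.

Ix ≈ 2.5075 × 10⁶ mm⁴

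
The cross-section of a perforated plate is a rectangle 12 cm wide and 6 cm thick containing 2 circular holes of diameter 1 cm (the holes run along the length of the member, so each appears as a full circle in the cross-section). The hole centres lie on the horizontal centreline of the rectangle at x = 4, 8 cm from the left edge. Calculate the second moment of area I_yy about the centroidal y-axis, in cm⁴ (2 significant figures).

Break the section into simple shapes (no overlaps), measuring from the bottom-left corner of the bounding box.
Plate: 12 × 6, A = 72 cm², x = 6 cm, Ī = 864 cm⁴.
Hole 1 (subtracted): ⌀1, A = 0.7854 cm², x = 4 cm, Ī = 0.04909 cm⁴.
Hole 2 (subtracted): ⌀1, A = 0.7854 cm², x = 8 cm, Ī = 0.04909 cm⁴.
By symmetry the centroid is at mid-width, x̄ = 6 cm.
Transfer each piece to the centroidal y-axis using Ī + A·d² with d = x − 6:
  plate: d = 0 cm → contributes +864 cm⁴
  hole 1: d = -2 cm → contributes −3.191 cm⁴
  hole 2: d = 2 cm → contributes −3.191 cm⁴
Total I = 857.6 cm⁴.

I_yy ≈ 860 cm⁴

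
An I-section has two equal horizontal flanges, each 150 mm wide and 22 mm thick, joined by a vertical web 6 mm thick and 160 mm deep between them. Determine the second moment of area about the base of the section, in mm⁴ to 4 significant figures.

Treat the section as a set of non-overlapping primitives; coordinates are from the bounding-box lower-left.
Bottom flange: 150 × 22, A = 3 300 mm², y = 11 mm, Ī = 133 100 mm⁴.
Web: 6 × 160, A = 960 mm², y = 102 mm, Ī = 2 048 000 mm⁴.
Top flange: 150 × 22, A = 3 300 mm², y = 193 mm, Ī = 133 100 mm⁴.
Transfer each piece to the bottom edge using Ī + A·d² with d = y − 0:
  bottom flange: d = 11 mm → contributes +532 400 mm⁴
  web: d = 102 mm → contributes +12 035 840 mm⁴
  top flange: d = 193 mm → contributes +123 054 800 mm⁴
Total I = 135 623 040 mm⁴.

I_base ≈ 1.356 × 10⁸ mm⁴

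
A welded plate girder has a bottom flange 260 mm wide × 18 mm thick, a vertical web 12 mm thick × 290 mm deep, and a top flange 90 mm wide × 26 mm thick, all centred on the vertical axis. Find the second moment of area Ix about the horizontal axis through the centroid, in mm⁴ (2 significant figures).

Treat the section as a set of non-overlapping primitives; coordinates are from the bounding-box lower-left.
Bottom plate: 260 × 18, A = 4 680 mm², y = 9 mm, Ī = 126 360 mm⁴.
Web plate: 12 × 290, A = 3 480 mm², y = 163 mm, Ī = 24 389 000 mm⁴.
Top plate: 90 × 26, A = 2 340 mm², y = 321 mm, Ī = 131 820 mm⁴.
Centroid: ȳ = ΣA·y / ΣA = 129.6 mm.
Transfer each piece to the horizontal axis through the centroid using Ī + A·d² with d = y − 129.6:
  bottom plate: d = -120.6 mm → contributes +68 161 717 mm⁴
  web plate: d = 33.43 mm → contributes +28 277 793 mm⁴
  top plate: d = 191.4 mm → contributes +85 880 881 mm⁴
Total I = 182 320 391 mm⁴.

Ix ≈ 1.8 × 10⁸ mm⁴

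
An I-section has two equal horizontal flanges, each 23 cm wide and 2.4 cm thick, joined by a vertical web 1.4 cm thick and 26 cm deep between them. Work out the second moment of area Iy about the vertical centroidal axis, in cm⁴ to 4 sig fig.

Break the section into simple shapes (no overlaps), measuring from the bottom-left corner of the bounding box.
Bottom flange: 23 × 2.4, A = 55.2 cm², x = 11.5 cm, Ī = 2433.4 cm⁴.
Web: 1.4 × 26, A = 36.4 cm², x = 11.5 cm, Ī = 5.94533 cm⁴.
Top flange: 23 × 2.4, A = 55.2 cm², x = 11.5 cm, Ī = 2433.4 cm⁴.
By symmetry the centroid is at mid-width, x̄ = 11.5 cm.
All pieces are centred on the vertical centroidal axis, so I = ΣĪ = 4872.75 cm⁴.

Iy ≈ 4873 cm⁴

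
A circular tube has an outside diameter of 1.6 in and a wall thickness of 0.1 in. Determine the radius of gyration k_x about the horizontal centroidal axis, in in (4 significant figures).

Break the section into simple shapes (no overlaps), measuring from the bottom-left corner of the bounding box.
Outer circle: ⌀1.6, A = 2.01062 in², y = 0.8 in, Ī = 0.321699 in⁴.
Bore (subtracted): ⌀1.4, A = 1.53938 in², y = 0.8 in, Ī = 0.188574 in⁴.
By symmetry the centroid is at mid-height, ȳ = 0.8 in.
All pieces are centred on the horizontal centroidal axis, so I = ΣĪ (holes subtracted) = 0.133125 in⁴.
Radius of gyration: k = √(I/A) = √(0.133125 / 0.471239) = 0.531507 in.

k_x ≈ 0.5315 in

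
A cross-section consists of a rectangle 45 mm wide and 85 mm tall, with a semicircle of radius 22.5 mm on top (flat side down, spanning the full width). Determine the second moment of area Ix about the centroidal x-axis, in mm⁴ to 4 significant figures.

Ix ≈ 4.115 × 10⁶ mm⁴

Decompose the section into non-overlapping parts with the origin at the bottom-left of its bounding rectangle.
Rectangular body: 45 × 85, A = 3 825 mm², y = 42.5 mm, Ī = 2 302 969 mm⁴.
Semicircular cap: semicircle r = 22.5, A = 795.216 mm², y = 94.5493 mm, Ī = 28129.5 mm⁴.
Centroid: ȳ = ΣA·y / ΣA = 51.4585 mm.
Transfer each piece to the centroidal x-axis using Ī + A·d² with d = y − 51.4585:
  rectangular body: d = -8.95855 mm → contributes +2 609 946 mm⁴
  semicircular cap: d = 43.0908 mm → contributes +1 504 696 mm⁴
Total I = 4 114 642 mm⁴.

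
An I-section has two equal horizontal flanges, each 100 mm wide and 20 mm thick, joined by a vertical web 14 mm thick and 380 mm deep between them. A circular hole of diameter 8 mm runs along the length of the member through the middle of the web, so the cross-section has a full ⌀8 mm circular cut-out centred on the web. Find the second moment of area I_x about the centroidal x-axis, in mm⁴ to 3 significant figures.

I_x ≈ 2.24 × 10⁸ mm⁴

Break the section into simple shapes (no overlaps), measuring from the bottom-left corner of the bounding box.
Bottom flange: 100 × 20, A = 2 000 mm², y = 10 mm, Ī = 66 667 mm⁴.
Web: 14 × 380, A = 5 320 mm², y = 210 mm, Ī = 64 017 333 mm⁴.
Top flange: 100 × 20, A = 2 000 mm², y = 410 mm, Ī = 66 667 mm⁴.
Hole (subtracted): ⌀8, A = 50.265 mm², y = 210 mm, Ī = 201.06 mm⁴.
By symmetry the centroid is at mid-height, ȳ = 210 mm.
Transfer each piece to the centroidal x-axis using Ī + A·d² with d = y − 210:
  bottom flange: d = -200 mm → contributes +80 066 667 mm⁴
  web: d = 0 mm → contributes +64 017 333 mm⁴
  top flange: d = 200 mm → contributes +80 066 667 mm⁴
  hole: d = 0 mm → contributes −201.06 mm⁴
Total I = 224 150 466 mm⁴.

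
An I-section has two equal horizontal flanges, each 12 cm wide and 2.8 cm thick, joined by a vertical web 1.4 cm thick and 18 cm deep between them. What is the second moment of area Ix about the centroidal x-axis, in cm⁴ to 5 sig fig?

Ix ≈ 7992.7 cm⁴

Break the section into simple shapes (no overlaps), measuring from the bottom-left corner of the bounding box.
Bottom flange: 12 × 2.8, A = 33.6 cm², y = 1.4 cm, Ī = 21.952 cm⁴.
Web: 1.4 × 18, A = 25.2 cm², y = 11.8 cm, Ī = 680.4 cm⁴.
Top flange: 12 × 2.8, A = 33.6 cm², y = 22.2 cm, Ī = 21.952 cm⁴.
By symmetry the centroid is at mid-height, ȳ = 11.8 cm.
Transfer each piece to the centroidal x-axis using Ī + A·d² with d = y − 11.8:
  bottom flange: d = -10.4 cm → contributes +3656.128 cm⁴
  web: d = 0 cm → contributes +680.4 cm⁴
  top flange: d = 10.4 cm → contributes +3656.128 cm⁴
Total I = 7992.656 cm⁴.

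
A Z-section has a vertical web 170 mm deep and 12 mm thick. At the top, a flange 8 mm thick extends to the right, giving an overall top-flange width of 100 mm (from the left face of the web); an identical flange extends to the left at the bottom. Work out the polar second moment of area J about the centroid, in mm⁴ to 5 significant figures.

Split into non-overlapping primitives; take the origin at the lower-left of the bounding box.
Web: 12 × 170, A = 2 040 mm², y = 85 mm, Ī = 4 913 000 mm⁴.
Top flange (beyond web): 88 × 8, A = 704 mm², y = 166 mm, Ī = 3754.667 mm⁴.
Bottom flange (beyond web): 88 × 8, A = 704 mm², y = 4 mm, Ī = 3754.667 mm⁴.
Centroid: ȳ = ΣA·y / ΣA = 85 mm.
Transfer each piece to the centroidal x-axis using Ī + A·d² with d = y − 85:
  web: d = 0 mm → contributes +4 913 000 mm⁴
  top flange (beyond web): d = 81 mm → contributes +4 622 699 mm⁴
  bottom flange (beyond web): d = -81 mm → contributes +4 622 699 mm⁴
Total I = 14 158 397 mm⁴.
For the y-axis: x̄ = 94 mm.
Repeating about the centroidal y-axis gives I_y = 4 453 109 mm⁴.
Polar second moment: J = I_x + I_y = 18 611 507 mm⁴.

J ≈ 1.8612 × 10⁷ mm⁴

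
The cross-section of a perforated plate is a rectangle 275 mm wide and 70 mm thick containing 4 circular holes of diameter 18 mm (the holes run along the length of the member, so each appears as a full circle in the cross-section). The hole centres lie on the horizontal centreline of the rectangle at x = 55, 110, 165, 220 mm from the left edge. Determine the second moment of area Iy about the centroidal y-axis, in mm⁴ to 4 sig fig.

Split into non-overlapping primitives; take the origin at the lower-left of the bounding box.
Plate: 275 × 70, A = 19 250 mm², x = 137.5 mm, Ī = 121 315 104 mm⁴.
Hole 1 (subtracted): ⌀18, A = 254.469 mm², x = 55 mm, Ī = 5 153 mm⁴.
Hole 2 (subtracted): ⌀18, A = 254.469 mm², x = 110 mm, Ī = 5 153 mm⁴.
Hole 3 (subtracted): ⌀18, A = 254.469 mm², x = 165 mm, Ī = 5 153 mm⁴.
Hole 4 (subtracted): ⌀18, A = 254.469 mm², x = 220 mm, Ī = 5 153 mm⁴.
By symmetry the centroid is at mid-width, x̄ = 137.5 mm.
Transfer each piece to the centroidal y-axis using Ī + A·d² with d = x − 137.5:
  plate: d = 0 mm → contributes +121 315 104 mm⁴
  hole 1: d = -82.5 mm → contributes −1 737 133 mm⁴
  hole 2: d = -27.5 mm → contributes −197 595 mm⁴
  hole 3: d = 27.5 mm → contributes −197 595 mm⁴
  hole 4: d = 82.5 mm → contributes −1 737 133 mm⁴
Total I = 117 445 648 mm⁴.

Iy ≈ 1.174 × 10⁸ mm⁴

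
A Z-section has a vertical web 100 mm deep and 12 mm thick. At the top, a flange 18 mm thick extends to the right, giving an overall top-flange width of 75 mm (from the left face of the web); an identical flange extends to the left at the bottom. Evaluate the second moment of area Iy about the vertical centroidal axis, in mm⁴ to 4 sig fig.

Iy ≈ 3.954 × 10⁶ mm⁴

Split into non-overlapping primitives; take the origin at the lower-left of the bounding box.
Web: 12 × 100, A = 1 200 mm², x = 69 mm, Ī = 14 400 mm⁴.
Top flange (beyond web): 63 × 18, A = 1 134 mm², x = 106.5 mm, Ī = 375 071 mm⁴.
Bottom flange (beyond web): 63 × 18, A = 1 134 mm², x = 31.5 mm, Ī = 375 071 mm⁴.
Centroid: x̄ = ΣA·x / ΣA = 69 mm.
Transfer each piece to the vertical centroidal axis using Ī + A·d² with d = x − 69:
  web: d = 0 mm → contributes +14 400 mm⁴
  top flange (beyond web): d = 37.5 mm → contributes +1 969 758 mm⁴
  bottom flange (beyond web): d = -37.5 mm → contributes +1 969 758 mm⁴
Total I = 3 953 916 mm⁴.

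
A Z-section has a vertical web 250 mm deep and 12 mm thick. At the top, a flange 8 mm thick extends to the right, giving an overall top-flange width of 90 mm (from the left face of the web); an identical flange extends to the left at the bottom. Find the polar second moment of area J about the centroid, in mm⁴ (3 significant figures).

J ≈ 3.71 × 10⁷ mm⁴

Break the section into simple shapes (no overlaps), measuring from the bottom-left corner of the bounding box.
Web: 12 × 250, A = 3 000 mm², y = 125 mm, Ī = 15 625 000 mm⁴.
Top flange (beyond web): 78 × 8, A = 624 mm², y = 246 mm, Ī = 3 328 mm⁴.
Bottom flange (beyond web): 78 × 8, A = 624 mm², y = 4 mm, Ī = 3 328 mm⁴.
Centroid: ȳ = ΣA·y / ΣA = 125 mm.
Transfer each piece to the centroidal x-axis using Ī + A·d² with d = y − 125:
  web: d = 0 mm → contributes +15 625 000 mm⁴
  top flange (beyond web): d = 121 mm → contributes +9 139 312 mm⁴
  bottom flange (beyond web): d = -121 mm → contributes +9 139 312 mm⁴
Total I = 33 903 624 mm⁴.
For the y-axis: x̄ = 84 mm.
Repeating about the centroidal y-axis gives I_y = 3 195 936 mm⁴.
Polar second moment: J = I_x + I_y = 37 099 560 mm⁴.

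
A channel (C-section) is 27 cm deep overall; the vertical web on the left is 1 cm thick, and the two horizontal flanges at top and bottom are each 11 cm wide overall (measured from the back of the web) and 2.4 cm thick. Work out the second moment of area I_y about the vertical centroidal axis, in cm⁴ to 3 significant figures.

Break the section into simple shapes (no overlaps), measuring from the bottom-left corner of the bounding box.
Web: 1 × 27, A = 27 cm², x = 0.5 cm, Ī = 2.25 cm⁴.
Top flange (beyond web): 10 × 2.4, A = 24 cm², x = 6 cm, Ī = 200 cm⁴.
Bottom flange (beyond web): 10 × 2.4, A = 24 cm², x = 6 cm, Ī = 200 cm⁴.
Centroid: x̄ = ΣA·x / ΣA = 4.02 cm.
Transfer each piece to the vertical centroidal axis using Ī + A·d² with d = x − 4.02:
  web: d = -3.52 cm → contributes +336.79 cm⁴
  top flange (beyond web): d = 1.98 cm → contributes +294.09 cm⁴
  bottom flange (beyond web): d = 1.98 cm → contributes +294.09 cm⁴
Total I = 924.97 cm⁴.

I_y ≈ 925 cm⁴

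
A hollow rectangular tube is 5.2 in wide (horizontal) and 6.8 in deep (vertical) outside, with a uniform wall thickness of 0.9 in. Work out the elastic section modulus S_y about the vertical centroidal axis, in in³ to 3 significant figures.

Treat the section as a set of non-overlapping primitives; coordinates are from the bounding-box lower-left.
Outer rectangle: 5.2 × 6.8, A = 35.36 in², x = 2.6 in, Ī = 79.678 in⁴.
Inner void (subtracted): 3.4 × 5, A = 17 in², x = 2.6 in, Ī = 16.377 in⁴.
By symmetry the centroid is at mid-width, x̄ = 2.6 in.
All pieces are centred on the vertical centroidal axis, so I = ΣĪ (holes subtracted) = 63.301 in⁴.
Extreme fibre distance c = 2.6 in; S = I/c = 24.347 in³.

S_y ≈ 24.3 in³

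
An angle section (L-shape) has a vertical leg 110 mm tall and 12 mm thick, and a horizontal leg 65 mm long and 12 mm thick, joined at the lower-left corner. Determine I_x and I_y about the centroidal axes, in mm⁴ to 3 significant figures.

Break the section into simple shapes (no overlaps), measuring from the bottom-left corner of the bounding box.
Vertical leg: 12 × 110, A = 1 320 mm², y = 55 mm, Ī = 1 331 000 mm⁴.
Horizontal leg (remainder): 53 × 12, A = 636 mm², y = 6 mm, Ī = 7 632 mm⁴.
Centroid: ȳ = ΣA·y / ΣA = 39.067 mm.
Transfer each piece to the centroidal x-axis using Ī + A·d² with d = y − 39.067:
  vertical leg: d = 15.933 mm → contributes +1 666 075 mm⁴
  horizontal leg (remainder): d = -33.067 mm → contributes +703 072 mm⁴
Total I = 2 369 147 mm⁴.
For the y-axis: x̄ = 16.567 mm.
Repeating about the centroidal y-axis gives I_y = 618 062 mm⁴.

I_x ≈ 2.37 × 10⁶ mm⁴, I_y ≈ 6.18 × 10⁵ mm⁴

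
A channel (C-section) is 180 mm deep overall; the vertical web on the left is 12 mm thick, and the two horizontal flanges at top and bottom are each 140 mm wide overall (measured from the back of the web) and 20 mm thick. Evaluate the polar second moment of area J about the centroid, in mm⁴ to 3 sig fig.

Split into non-overlapping primitives; take the origin at the lower-left of the bounding box.
Web: 12 × 180, A = 2 160 mm², y = 90 mm, Ī = 5 832 000 mm⁴.
Top flange (beyond web): 128 × 20, A = 2 560 mm², y = 170 mm, Ī = 85 333 mm⁴.
Bottom flange (beyond web): 128 × 20, A = 2 560 mm², y = 10 mm, Ī = 85 333 mm⁴.
By symmetry the centroid is at mid-height, ȳ = 90 mm.
Transfer each piece to the centroidal x-axis using Ī + A·d² with d = y − 90:
  web: d = 0 mm → contributes +5 832 000 mm⁴
  top flange (beyond web): d = 80 mm → contributes +16 469 333 mm⁴
  bottom flange (beyond web): d = -80 mm → contributes +16 469 333 mm⁴
Total I = 38 770 667 mm⁴.
For the y-axis: x̄ = 55.231 mm.
Repeating about the centroidal y-axis gives I_y = 14 460 119 mm⁴.
Polar second moment: J = I_x + I_y = 53 230 786 mm⁴.

J ≈ 5.32 × 10⁷ mm⁴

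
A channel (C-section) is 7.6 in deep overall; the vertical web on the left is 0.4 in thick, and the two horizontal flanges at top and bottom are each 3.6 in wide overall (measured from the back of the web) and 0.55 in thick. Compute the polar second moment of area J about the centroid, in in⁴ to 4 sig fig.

J ≈ 66.79 in⁴

Treat the section as a set of non-overlapping primitives; coordinates are from the bounding-box lower-left.
Web: 0.4 × 7.6, A = 3.04 in², y = 3.8 in, Ī = 14.6325 in⁴.
Top flange (beyond web): 3.2 × 0.55, A = 1.76 in², y = 7.325 in, Ī = 0.0443667 in⁴.
Bottom flange (beyond web): 3.2 × 0.55, A = 1.76 in², y = 0.275 in, Ī = 0.0443667 in⁴.
By symmetry the centroid is at mid-height, ȳ = 3.8 in.
Transfer each piece to the centroidal x-axis using Ī + A·d² with d = y − 3.8:
  web: d = 0 in → contributes +14.6325 in⁴
  top flange (beyond web): d = 3.525 in → contributes +21.9135 in⁴
  bottom flange (beyond web): d = -3.525 in → contributes +21.9135 in⁴
Total I = 58.4595 in⁴.
For the y-axis: x̄ = 1.16585 in.
Repeating about the centroidal y-axis gives I_y = 8.32942 in⁴.
Polar second moment: J = I_x + I_y = 66.7889 in⁴.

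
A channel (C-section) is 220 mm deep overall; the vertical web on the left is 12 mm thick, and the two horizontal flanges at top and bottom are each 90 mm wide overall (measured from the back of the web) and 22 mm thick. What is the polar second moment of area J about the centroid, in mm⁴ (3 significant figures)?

Decompose the section into non-overlapping parts with the origin at the bottom-left of its bounding rectangle.
Web: 12 × 220, A = 2 640 mm², y = 110 mm, Ī = 10 648 000 mm⁴.
Top flange (beyond web): 78 × 22, A = 1 716 mm², y = 209 mm, Ī = 69 212 mm⁴.
Bottom flange (beyond web): 78 × 22, A = 1 716 mm², y = 11 mm, Ī = 69 212 mm⁴.
By symmetry the centroid is at mid-height, ȳ = 110 mm.
Transfer each piece to the centroidal x-axis using Ī + A·d² with d = y − 110:
  web: d = 0 mm → contributes +10 648 000 mm⁴
  top flange (beyond web): d = 99 mm → contributes +16 887 728 mm⁴
  bottom flange (beyond web): d = -99 mm → contributes +16 887 728 mm⁴
Total I = 44 423 456 mm⁴.
For the y-axis: x̄ = 31.435 mm.
Repeating about the centroidal y-axis gives I_y = 4 793 356 mm⁴.
Polar second moment: J = I_x + I_y = 49 216 812 mm⁴.

J ≈ 4.92 × 10⁷ mm⁴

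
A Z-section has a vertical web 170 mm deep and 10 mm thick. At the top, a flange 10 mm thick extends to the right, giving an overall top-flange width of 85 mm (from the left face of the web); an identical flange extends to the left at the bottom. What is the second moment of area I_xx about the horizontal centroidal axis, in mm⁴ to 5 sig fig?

Decompose the section into non-overlapping parts with the origin at the bottom-left of its bounding rectangle.
Web: 10 × 170, A = 1 700 mm², y = 85 mm, Ī = 4 094 167 mm⁴.
Top flange (beyond web): 75 × 10, A = 750 mm², y = 165 mm, Ī = 6 250 mm⁴.
Bottom flange (beyond web): 75 × 10, A = 750 mm², y = 5 mm, Ī = 6 250 mm⁴.
Centroid: ȳ = ΣA·y / ΣA = 85 mm.
Transfer each piece to the horizontal centroidal axis using Ī + A·d² with d = y − 85:
  web: d = 0 mm → contributes +4 094 167 mm⁴
  top flange (beyond web): d = 80 mm → contributes +4 806 250 mm⁴
  bottom flange (beyond web): d = -80 mm → contributes +4 806 250 mm⁴
Total I = 13 706 667 mm⁴.

I_xx ≈ 1.3707 × 10⁷ mm⁴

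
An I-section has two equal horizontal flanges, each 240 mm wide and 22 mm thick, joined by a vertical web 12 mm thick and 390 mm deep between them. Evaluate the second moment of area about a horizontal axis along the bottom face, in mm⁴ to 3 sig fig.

Decompose the section into non-overlapping parts with the origin at the bottom-left of its bounding rectangle.
Bottom flange: 240 × 22, A = 5 280 mm², y = 11 mm, Ī = 212 960 mm⁴.
Web: 12 × 390, A = 4 680 mm², y = 217 mm, Ī = 59 319 000 mm⁴.
Top flange: 240 × 22, A = 5 280 mm², y = 423 mm, Ī = 212 960 mm⁴.
Transfer each piece to the base of the section using Ī + A·d² with d = y − 0:
  bottom flange: d = 11 mm → contributes +851 840 mm⁴
  web: d = 217 mm → contributes +279 695 520 mm⁴
  top flange: d = 423 mm → contributes +944 958 080 mm⁴
Total I = 1 225 505 440 mm⁴.

I_base ≈ 1.23 × 10⁹ mm⁴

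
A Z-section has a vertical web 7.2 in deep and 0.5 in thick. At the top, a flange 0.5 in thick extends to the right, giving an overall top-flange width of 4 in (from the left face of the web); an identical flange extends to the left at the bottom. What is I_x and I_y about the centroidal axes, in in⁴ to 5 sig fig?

I_x ≈ 54.904 in⁴, I_y ≈ 17.648 in⁴

Treat the section as a set of non-overlapping primitives; coordinates are from the bounding-box lower-left.
Web: 0.5 × 7.2, A = 3.6 in², y = 3.6 in, Ī = 15.552 in⁴.
Top flange (beyond web): 3.5 × 0.5, A = 1.75 in², y = 6.95 in, Ī = 0.03645833 in⁴.
Bottom flange (beyond web): 3.5 × 0.5, A = 1.75 in², y = 0.25 in, Ī = 0.03645833 in⁴.
Centroid: ȳ = ΣA·y / ΣA = 3.6 in.
Transfer each piece to the centroidal x-axis using Ī + A·d² with d = y − 3.6:
  web: d = 0 in → contributes +15.552 in⁴
  top flange (beyond web): d = 3.35 in → contributes +19.67583 in⁴
  bottom flange (beyond web): d = -3.35 in → contributes +19.67583 in⁴
Total I = 54.90367 in⁴.
For the y-axis: x̄ = 3.75 in.
Repeating about the centroidal y-axis gives I_y = 17.64792 in⁴.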